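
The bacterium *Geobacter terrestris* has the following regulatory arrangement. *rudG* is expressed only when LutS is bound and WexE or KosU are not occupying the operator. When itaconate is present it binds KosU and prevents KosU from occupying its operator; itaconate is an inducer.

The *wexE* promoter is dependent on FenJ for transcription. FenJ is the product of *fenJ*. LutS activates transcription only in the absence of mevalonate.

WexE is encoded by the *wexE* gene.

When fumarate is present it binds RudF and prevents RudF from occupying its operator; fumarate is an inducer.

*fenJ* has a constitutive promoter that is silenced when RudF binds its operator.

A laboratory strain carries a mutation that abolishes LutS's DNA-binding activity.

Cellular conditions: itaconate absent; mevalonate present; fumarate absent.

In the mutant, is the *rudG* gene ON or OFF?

OFF

LutS is non-functional in this strain, so it has no effect.
Fumarate is absent, so RudF is active.
With repressor RudF bound, *fenJ* is not transcribed.
So FenJ is not produced.
Required activator FenJ is absent, so *wexE* is not transcribed.
So WexE is not produced.
Itaconate is absent, so KosU is active.
With repressor KosU bound, *rudG* is not transcribed.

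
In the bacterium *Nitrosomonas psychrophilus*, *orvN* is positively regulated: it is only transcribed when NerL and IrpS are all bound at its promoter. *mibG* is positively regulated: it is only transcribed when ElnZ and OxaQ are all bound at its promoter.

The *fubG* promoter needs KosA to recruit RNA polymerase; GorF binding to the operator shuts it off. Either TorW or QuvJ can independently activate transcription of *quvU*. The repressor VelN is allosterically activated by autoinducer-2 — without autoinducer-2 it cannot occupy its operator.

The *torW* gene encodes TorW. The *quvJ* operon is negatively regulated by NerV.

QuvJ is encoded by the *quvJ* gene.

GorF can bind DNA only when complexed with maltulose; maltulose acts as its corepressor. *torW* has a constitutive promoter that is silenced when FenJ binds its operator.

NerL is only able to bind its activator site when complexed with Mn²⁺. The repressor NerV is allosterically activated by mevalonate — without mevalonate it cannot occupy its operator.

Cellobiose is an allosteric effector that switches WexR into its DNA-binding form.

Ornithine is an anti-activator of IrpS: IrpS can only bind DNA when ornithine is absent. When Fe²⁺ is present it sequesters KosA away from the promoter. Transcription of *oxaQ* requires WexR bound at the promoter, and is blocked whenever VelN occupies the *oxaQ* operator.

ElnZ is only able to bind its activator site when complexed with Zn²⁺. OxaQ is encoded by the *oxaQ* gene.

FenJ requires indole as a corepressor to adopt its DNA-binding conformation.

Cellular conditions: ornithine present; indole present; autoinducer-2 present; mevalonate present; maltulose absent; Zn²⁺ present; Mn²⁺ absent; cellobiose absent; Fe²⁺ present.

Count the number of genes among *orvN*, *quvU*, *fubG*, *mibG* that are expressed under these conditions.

Mn²⁺ is absent, so NerL is inactive.
Ornithine is present, so IrpS is inactive.
Required activator NerL is absent, so *orvN* is not transcribed.
→ *orvN* is OFF.
Indole is present, so FenJ is active.
With repressor FenJ bound, *torW* is not transcribed.
So TorW is not produced.
Mevalonate is present, so NerV is active.
With repressor NerV bound, *quvJ* is not transcribed.
So QuvJ is not produced.
No activator is available at the *quvU* promoter, so *quvU* is not transcribed.
→ *quvU* is OFF.
Fe²⁺ is present, so KosA is inactive.
Maltulose is absent, so GorF is inactive.
Required activator KosA is absent, so *fubG* is not transcribed.
→ *fubG* is OFF.
Zn²⁺ is present, so ElnZ is active.
Autoinducer-2 is present, so VelN is active.
Cellobiose is absent, so WexR is inactive.
With repressor VelN bound, *oxaQ* is not transcribed.
So OxaQ is not produced.
Required activator OxaQ is absent, so *mibG* is not transcribed.
→ *mibG* is OFF.
0 of the 4 genes are transcribed.

0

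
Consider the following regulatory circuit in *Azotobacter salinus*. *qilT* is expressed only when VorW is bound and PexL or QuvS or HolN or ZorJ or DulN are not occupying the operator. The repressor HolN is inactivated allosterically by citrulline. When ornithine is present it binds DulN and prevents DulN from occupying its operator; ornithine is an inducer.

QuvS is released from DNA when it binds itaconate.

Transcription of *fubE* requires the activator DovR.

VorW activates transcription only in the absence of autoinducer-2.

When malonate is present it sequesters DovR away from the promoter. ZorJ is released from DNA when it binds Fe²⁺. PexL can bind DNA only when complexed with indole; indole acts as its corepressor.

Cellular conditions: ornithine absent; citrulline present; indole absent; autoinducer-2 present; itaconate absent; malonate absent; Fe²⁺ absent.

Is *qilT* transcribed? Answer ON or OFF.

Autoinducer-2 is present, so VorW is inactive.
Indole is absent, so PexL is inactive.
Itaconate is absent, so QuvS is active.
Citrulline is present, so HolN is inactive.
Fe²⁺ is absent, so ZorJ is active.
Ornithine is absent, so DulN is active.
With repressor QuvS bound, *qilT* is not transcribed.

OFF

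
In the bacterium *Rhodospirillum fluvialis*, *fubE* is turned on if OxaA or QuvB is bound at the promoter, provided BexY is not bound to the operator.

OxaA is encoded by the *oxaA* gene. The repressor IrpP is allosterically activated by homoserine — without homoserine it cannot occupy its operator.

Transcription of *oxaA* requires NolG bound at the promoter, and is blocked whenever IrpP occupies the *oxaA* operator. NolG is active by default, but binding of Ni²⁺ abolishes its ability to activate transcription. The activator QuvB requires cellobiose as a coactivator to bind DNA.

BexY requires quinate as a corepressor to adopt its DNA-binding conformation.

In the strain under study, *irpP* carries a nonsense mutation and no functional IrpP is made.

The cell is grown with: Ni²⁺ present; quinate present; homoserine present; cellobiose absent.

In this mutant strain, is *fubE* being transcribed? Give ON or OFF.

OFF

IrpP is non-functional in this strain, so it has no effect.
Ni²⁺ is present, so NolG is inactive.
Required activator NolG is absent, so *oxaA* is not transcribed.
So OxaA is not produced.
Cellobiose is absent, so QuvB is inactive.
Quinate is present, so BexY is active.
With repressor BexY bound, *fubE* is not transcribed.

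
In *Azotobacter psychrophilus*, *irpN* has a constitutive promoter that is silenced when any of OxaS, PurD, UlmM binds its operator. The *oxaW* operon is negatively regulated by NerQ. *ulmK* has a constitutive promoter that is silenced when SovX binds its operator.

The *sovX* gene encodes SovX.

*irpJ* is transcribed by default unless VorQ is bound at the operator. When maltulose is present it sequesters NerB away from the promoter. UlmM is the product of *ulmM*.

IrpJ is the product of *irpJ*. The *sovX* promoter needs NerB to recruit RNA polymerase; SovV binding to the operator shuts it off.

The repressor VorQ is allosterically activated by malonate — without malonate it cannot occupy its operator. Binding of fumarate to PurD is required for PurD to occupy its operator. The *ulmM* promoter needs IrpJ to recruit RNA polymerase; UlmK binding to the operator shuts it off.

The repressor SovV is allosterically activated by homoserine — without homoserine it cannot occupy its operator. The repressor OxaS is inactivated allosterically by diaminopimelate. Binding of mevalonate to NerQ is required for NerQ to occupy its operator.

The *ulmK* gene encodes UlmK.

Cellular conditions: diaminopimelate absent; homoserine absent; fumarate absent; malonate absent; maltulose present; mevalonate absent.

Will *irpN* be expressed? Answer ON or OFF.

Diaminopimelate is absent, so OxaS is active.
Fumarate is absent, so PurD is inactive.
Homoserine is absent, so SovV is inactive.
Maltulose is present, so NerB is inactive.
Required activator NerB is absent, so *sovX* is not transcribed.
So SovX is not produced.
With no repressor bound, *ulmK* is transcribed.
So UlmK is produced and active.
Malonate is absent, so VorQ is inactive.
With no repressor bound, *irpJ* is transcribed.
So IrpJ is produced and active.
With repressor UlmK bound, *ulmM* is not transcribed.
So UlmM is not produced.
With repressor OxaS bound, *irpN* is not transcribed.

OFF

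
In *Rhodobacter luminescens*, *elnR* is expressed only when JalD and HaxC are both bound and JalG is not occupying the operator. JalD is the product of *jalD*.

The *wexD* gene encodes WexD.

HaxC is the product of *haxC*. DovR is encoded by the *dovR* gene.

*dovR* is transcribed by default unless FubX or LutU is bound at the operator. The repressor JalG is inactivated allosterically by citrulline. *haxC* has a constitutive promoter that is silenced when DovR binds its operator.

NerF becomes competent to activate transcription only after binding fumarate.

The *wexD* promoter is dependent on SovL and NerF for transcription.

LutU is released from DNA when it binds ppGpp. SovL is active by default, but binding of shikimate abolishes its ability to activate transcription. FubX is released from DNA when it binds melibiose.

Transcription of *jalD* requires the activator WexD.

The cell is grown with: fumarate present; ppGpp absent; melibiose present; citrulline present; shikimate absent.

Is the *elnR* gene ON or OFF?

Shikimate is absent, so SovL is active.
Fumarate is present, so NerF is active.
No repressor is bound and SovL and NerF are active, so *wexD* is transcribed.
So WexD is produced and active.
No repressor is bound and WexD is active, so *jalD* is transcribed.
So JalD is produced and active.
Melibiose is present, so FubX is inactive.
ppGpp is absent, so LutU is active.
With repressor LutU bound, *dovR* is not transcribed.
So DovR is not produced.
With no repressor bound, *haxC* is transcribed.
So HaxC is produced and active.
Citrulline is present, so JalG is inactive.
No repressor is bound and JalD and HaxC are active, so *elnR* is transcribed.

ON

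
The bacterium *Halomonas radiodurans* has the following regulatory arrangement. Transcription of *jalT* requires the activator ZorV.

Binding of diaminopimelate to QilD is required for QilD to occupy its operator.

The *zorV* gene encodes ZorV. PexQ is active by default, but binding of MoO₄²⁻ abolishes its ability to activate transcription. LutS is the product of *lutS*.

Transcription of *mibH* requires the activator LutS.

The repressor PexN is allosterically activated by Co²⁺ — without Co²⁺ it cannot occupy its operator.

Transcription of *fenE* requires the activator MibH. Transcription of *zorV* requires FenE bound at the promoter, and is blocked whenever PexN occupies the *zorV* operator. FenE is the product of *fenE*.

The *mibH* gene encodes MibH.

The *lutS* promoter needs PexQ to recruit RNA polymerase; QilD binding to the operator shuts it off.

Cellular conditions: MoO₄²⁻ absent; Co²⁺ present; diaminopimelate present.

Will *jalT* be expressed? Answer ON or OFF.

Diaminopimelate is present, so QilD is active.
MoO₄²⁻ is absent, so PexQ is active.
With repressor QilD bound, *lutS* is not transcribed.
So LutS is not produced.
Required activator LutS is absent, so *mibH* is not transcribed.
So MibH is not produced.
Required activator MibH is absent, so *fenE* is not transcribed.
So FenE is not produced.
Co²⁺ is present, so PexN is active.
With repressor PexN bound, *zorV* is not transcribed.
So ZorV is not produced.
Required activator ZorV is absent, so *jalT* is not transcribed.

OFF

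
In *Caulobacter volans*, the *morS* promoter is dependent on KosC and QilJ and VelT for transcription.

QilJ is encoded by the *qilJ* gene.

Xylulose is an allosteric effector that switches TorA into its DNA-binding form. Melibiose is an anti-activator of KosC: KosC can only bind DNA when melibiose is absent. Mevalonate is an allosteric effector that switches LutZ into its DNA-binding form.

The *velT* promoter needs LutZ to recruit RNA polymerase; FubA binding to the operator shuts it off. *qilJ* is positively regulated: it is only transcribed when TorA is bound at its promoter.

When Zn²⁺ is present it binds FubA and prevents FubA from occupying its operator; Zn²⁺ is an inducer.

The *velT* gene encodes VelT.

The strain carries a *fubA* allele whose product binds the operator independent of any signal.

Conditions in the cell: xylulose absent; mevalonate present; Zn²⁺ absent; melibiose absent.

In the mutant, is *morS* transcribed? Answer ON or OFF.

Melibiose is absent, so KosC is active.
Xylulose is absent, so TorA is inactive.
Required activator TorA is absent, so *qilJ* is not transcribed.
So QilJ is not produced.
Mevalonate is present, so LutZ is active.
FubA is constitutively active in this strain.
With repressor FubA bound, *velT* is not transcribed.
So VelT is not produced.
Required activator QilJ is absent, so *morS* is not transcribed.

OFF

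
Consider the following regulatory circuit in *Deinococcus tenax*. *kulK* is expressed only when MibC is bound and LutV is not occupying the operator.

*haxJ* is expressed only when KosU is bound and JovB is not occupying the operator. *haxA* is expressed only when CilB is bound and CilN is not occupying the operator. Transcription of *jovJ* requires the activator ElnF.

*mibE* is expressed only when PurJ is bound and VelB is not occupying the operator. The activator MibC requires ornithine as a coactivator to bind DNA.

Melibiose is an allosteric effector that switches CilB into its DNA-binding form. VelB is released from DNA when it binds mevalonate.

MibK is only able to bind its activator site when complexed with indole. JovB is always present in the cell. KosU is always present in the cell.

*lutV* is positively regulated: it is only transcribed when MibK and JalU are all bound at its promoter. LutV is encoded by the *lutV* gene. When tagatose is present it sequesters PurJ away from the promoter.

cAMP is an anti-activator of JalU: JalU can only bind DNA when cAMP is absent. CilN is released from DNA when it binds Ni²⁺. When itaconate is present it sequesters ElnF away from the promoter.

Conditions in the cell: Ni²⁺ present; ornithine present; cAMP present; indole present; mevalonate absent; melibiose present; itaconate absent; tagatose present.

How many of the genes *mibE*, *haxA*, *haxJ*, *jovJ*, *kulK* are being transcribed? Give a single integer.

3

Mevalonate is absent, so VelB is active.
Tagatose is present, so PurJ is inactive.
With repressor VelB bound, *mibE* is not transcribed.
→ *mibE* is OFF.
Ni²⁺ is present, so CilN is inactive.
Melibiose is present, so CilB is active.
No repressor is bound and CilB is active, so *haxA* is transcribed.
→ *haxA* is ON.
KosU is produced constitutively and is active.
JovB is produced constitutively and is active.
With repressor JovB bound, *haxJ* is not transcribed.
→ *haxJ* is OFF.
Itaconate is absent, so ElnF is active.
No repressor is bound and ElnF is active, so *jovJ* is transcribed.
→ *jovJ* is ON.
Indole is present, so MibK is active.
cAMP is present, so JalU is inactive.
Required activator JalU is absent, so *lutV* is not transcribed.
So LutV is not produced.
Ornithine is present, so MibC is active.
No repressor is bound and MibC is active, so *kulK* is transcribed.
→ *kulK* is ON.
3 of the 5 genes are transcribed.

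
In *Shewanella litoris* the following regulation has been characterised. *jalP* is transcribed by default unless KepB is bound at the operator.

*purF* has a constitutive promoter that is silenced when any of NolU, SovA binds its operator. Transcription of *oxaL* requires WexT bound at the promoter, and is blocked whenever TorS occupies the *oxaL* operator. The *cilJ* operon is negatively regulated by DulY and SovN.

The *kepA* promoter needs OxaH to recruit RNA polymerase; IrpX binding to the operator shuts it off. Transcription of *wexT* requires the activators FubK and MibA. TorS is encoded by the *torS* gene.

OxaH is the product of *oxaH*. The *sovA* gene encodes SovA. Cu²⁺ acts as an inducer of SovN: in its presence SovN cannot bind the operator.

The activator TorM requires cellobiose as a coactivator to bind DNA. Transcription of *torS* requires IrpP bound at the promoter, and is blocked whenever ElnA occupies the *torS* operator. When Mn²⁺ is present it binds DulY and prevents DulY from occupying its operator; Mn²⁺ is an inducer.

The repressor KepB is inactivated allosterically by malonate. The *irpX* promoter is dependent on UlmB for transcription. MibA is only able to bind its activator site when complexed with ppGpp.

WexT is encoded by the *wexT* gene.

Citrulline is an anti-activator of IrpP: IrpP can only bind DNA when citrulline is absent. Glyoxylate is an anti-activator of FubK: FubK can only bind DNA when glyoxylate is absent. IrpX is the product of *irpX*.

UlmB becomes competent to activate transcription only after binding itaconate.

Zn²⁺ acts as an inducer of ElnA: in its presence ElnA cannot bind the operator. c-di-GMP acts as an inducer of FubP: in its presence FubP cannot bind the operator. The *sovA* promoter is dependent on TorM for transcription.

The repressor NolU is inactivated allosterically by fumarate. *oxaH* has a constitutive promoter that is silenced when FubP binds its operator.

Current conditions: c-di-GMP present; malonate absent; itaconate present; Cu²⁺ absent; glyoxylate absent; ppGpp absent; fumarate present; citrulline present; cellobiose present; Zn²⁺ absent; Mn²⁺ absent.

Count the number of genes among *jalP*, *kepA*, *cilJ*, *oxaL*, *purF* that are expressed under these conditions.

0

Malonate is absent, so KepB is active.
With repressor KepB bound, *jalP* is not transcribed.
→ *jalP* is OFF.
Itaconate is present, so UlmB is active.
No repressor is bound and UlmB is active, so *irpX* is transcribed.
So IrpX is produced and active.
c-di-GMP is present, so FubP is inactive.
With no repressor bound, *oxaH* is transcribed.
So OxaH is produced and active.
With repressor IrpX bound, *kepA* is not transcribed.
→ *kepA* is OFF.
Mn²⁺ is absent, so DulY is active.
Cu²⁺ is absent, so SovN is active.
With repressor DulY bound, *cilJ* is not transcribed.
→ *cilJ* is OFF.
Glyoxylate is absent, so FubK is active.
ppGpp is absent, so MibA is inactive.
Required activator MibA is absent, so *wexT* is not transcribed.
So WexT is not produced.
Citrulline is present, so IrpP is inactive.
Zn²⁺ is absent, so ElnA is active.
With repressor ElnA bound, *torS* is not transcribed.
So TorS is not produced.
Required activator WexT is absent, so *oxaL* is not transcribed.
→ *oxaL* is OFF.
Fumarate is present, so NolU is inactive.
Cellobiose is present, so TorM is active.
No repressor is bound and TorM is active, so *sovA* is transcribed.
So SovA is produced and active.
With repressor SovA bound, *purF* is not transcribed.
→ *purF* is OFF.
0 of the 5 genes are transcribed.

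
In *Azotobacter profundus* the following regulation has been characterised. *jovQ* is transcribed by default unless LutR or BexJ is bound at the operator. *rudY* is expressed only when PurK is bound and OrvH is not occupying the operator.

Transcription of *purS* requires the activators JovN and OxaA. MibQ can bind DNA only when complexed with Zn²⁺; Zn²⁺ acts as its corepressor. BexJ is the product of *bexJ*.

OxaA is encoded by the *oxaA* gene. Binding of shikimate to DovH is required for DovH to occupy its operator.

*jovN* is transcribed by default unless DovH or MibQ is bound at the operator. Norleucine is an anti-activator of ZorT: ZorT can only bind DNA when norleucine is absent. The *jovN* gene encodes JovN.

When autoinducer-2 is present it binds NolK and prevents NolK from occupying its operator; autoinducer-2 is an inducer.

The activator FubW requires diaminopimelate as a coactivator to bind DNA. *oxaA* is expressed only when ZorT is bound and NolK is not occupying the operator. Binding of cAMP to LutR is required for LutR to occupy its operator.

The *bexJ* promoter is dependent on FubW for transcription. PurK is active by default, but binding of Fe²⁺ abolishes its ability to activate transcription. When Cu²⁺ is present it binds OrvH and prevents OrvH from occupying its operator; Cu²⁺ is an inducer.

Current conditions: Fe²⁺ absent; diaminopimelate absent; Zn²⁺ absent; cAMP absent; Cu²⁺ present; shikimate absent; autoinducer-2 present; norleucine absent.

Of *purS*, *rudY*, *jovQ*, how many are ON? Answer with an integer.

3

Shikimate is absent, so DovH is inactive.
Zn²⁺ is absent, so MibQ is inactive.
With no repressor bound, *jovN* is transcribed.
So JovN is produced and active.
Autoinducer-2 is present, so NolK is inactive.
Norleucine is absent, so ZorT is active.
No repressor is bound and ZorT is active, so *oxaA* is transcribed.
So OxaA is produced and active.
No repressor is bound and JovN and OxaA are active, so *purS* is transcribed.
→ *purS* is ON.
Cu²⁺ is present, so OrvH is inactive.
Fe²⁺ is absent, so PurK is active.
No repressor is bound and PurK is active, so *rudY* is transcribed.
→ *rudY* is ON.
cAMP is absent, so LutR is inactive.
Diaminopimelate is absent, so FubW is inactive.
Required activator FubW is absent, so *bexJ* is not transcribed.
So BexJ is not produced.
With no repressor bound, *jovQ* is transcribed.
→ *jovQ* is ON.
3 of the 3 genes are transcribed.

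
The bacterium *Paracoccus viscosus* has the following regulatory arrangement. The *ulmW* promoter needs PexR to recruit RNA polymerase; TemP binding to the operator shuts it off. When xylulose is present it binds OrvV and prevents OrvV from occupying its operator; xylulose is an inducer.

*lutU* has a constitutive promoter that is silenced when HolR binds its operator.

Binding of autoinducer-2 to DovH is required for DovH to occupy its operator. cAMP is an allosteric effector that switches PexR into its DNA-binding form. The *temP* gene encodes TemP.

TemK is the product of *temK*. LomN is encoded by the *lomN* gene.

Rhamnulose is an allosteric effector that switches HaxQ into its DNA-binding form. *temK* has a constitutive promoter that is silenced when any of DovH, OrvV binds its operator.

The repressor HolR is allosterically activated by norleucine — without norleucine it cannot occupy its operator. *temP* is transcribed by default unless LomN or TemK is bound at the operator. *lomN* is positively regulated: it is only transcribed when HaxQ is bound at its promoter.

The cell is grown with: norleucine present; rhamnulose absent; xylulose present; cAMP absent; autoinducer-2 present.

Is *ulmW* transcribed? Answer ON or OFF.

OFF

cAMP is absent, so PexR is inactive.
Rhamnulose is absent, so HaxQ is inactive.
Required activator HaxQ is absent, so *lomN* is not transcribed.
So LomN is not produced.
Autoinducer-2 is present, so DovH is active.
Xylulose is present, so OrvV is inactive.
With repressor DovH bound, *temK* is not transcribed.
So TemK is not produced.
With no repressor bound, *temP* is transcribed.
So TemP is produced and active.
With repressor TemP bound, *ulmW* is not transcribed.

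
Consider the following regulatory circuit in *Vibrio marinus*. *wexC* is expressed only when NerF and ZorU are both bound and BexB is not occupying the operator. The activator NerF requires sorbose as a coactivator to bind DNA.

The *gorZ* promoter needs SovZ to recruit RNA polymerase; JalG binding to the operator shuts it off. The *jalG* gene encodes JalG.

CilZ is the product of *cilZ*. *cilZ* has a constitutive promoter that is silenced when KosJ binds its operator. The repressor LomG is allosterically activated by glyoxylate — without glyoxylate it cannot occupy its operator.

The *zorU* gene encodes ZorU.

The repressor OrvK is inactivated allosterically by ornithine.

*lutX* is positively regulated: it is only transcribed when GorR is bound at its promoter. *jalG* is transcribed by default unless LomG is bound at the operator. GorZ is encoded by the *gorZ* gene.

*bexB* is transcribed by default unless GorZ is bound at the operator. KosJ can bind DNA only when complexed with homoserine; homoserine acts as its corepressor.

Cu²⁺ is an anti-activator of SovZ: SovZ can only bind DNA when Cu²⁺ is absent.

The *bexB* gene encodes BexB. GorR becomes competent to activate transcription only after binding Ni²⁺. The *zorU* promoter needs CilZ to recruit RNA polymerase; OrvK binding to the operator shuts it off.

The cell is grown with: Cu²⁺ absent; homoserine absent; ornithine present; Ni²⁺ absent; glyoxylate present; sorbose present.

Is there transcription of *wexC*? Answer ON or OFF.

ON

Sorbose is present, so NerF is active.
Ornithine is present, so OrvK is inactive.
Homoserine is absent, so KosJ is inactive.
With no repressor bound, *cilZ* is transcribed.
So CilZ is produced and active.
No repressor is bound and CilZ is active, so *zorU* is transcribed.
So ZorU is produced and active.
Cu²⁺ is absent, so SovZ is active.
Glyoxylate is present, so LomG is active.
With repressor LomG bound, *jalG* is not transcribed.
So JalG is not produced.
No repressor is bound and SovZ is active, so *gorZ* is transcribed.
So GorZ is produced and active.
With repressor GorZ bound, *bexB* is not transcribed.
So BexB is not produced.
No repressor is bound and NerF and ZorU are active, so *wexC* is transcribed.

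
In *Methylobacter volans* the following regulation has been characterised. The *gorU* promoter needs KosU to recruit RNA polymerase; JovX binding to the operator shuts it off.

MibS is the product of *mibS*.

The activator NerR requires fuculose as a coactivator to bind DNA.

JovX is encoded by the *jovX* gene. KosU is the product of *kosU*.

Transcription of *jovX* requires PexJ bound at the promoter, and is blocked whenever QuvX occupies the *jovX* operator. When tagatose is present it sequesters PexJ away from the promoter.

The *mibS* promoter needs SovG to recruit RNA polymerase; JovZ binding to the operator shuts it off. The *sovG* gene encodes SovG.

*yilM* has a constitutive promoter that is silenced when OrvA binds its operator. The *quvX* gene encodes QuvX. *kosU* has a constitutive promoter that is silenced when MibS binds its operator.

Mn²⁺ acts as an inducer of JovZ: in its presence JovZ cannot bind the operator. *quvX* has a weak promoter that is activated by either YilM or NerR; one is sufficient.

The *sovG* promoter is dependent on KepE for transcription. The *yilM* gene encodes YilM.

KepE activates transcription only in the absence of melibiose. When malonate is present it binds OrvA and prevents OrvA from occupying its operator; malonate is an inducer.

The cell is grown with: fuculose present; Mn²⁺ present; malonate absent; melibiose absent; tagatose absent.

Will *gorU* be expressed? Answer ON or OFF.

Melibiose is absent, so KepE is active.
No repressor is bound and KepE is active, so *sovG* is transcribed.
So SovG is produced and active.
Mn²⁺ is present, so JovZ is inactive.
No repressor is bound and SovG is active, so *mibS* is transcribed.
So MibS is produced and active.
With repressor MibS bound, *kosU* is not transcribed.
So KosU is not produced.
Malonate is absent, so OrvA is active.
With repressor OrvA bound, *yilM* is not transcribed.
So YilM is not produced.
Fuculose is present, so NerR is active.
Activator NerR is present, so *quvX* is transcribed.
So QuvX is produced and active.
Tagatose is absent, so PexJ is active.
With repressor QuvX bound, *jovX* is not transcribed.
So JovX is not produced.
Required activator KosU is absent, so *gorU* is not transcribed.

OFF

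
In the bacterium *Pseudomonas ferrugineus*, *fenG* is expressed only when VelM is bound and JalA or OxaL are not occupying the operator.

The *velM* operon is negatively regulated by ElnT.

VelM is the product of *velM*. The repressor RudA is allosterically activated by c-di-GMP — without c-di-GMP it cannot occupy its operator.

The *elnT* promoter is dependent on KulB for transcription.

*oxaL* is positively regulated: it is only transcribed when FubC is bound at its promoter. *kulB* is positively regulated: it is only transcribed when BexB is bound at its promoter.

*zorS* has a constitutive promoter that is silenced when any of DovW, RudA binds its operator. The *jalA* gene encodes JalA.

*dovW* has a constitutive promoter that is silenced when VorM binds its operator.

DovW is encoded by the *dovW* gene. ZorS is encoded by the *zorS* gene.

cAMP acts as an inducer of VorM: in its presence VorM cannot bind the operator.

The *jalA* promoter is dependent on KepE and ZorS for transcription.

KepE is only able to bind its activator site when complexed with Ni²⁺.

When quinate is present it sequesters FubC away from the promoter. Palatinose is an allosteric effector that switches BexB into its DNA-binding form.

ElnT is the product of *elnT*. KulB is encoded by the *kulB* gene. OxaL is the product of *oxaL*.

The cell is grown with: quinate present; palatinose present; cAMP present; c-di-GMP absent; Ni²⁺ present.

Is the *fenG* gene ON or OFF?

Ni²⁺ is present, so KepE is active.
cAMP is present, so VorM is inactive.
With no repressor bound, *dovW* is transcribed.
So DovW is produced and active.
c-di-GMP is absent, so RudA is inactive.
With repressor DovW bound, *zorS* is not transcribed.
So ZorS is not produced.
Required activator ZorS is absent, so *jalA* is not transcribed.
So JalA is not produced.
Quinate is present, so FubC is inactive.
Required activator FubC is absent, so *oxaL* is not transcribed.
So OxaL is not produced.
Palatinose is present, so BexB is active.
No repressor is bound and BexB is active, so *kulB* is transcribed.
So KulB is produced and active.
No repressor is bound and KulB is active, so *elnT* is transcribed.
So ElnT is produced and active.
With repressor ElnT bound, *velM* is not transcribed.
So VelM is not produced.
Required activator VelM is absent, so *fenG* is not transcribed.

OFF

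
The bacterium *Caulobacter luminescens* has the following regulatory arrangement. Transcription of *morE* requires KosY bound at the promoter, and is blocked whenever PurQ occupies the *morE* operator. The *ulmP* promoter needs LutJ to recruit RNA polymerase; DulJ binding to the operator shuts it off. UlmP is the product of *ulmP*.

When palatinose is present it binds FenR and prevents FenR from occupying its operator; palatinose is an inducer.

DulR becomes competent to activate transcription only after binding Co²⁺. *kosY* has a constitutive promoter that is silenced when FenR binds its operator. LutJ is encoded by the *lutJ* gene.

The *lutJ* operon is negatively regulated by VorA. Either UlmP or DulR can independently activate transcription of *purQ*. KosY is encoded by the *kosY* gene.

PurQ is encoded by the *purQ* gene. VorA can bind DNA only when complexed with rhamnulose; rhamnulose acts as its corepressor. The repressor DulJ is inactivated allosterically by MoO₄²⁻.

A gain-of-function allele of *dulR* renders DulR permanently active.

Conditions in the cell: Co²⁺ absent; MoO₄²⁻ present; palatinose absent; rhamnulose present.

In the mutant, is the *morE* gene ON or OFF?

MoO₄²⁻ is present, so DulJ is inactive.
Rhamnulose is present, so VorA is active.
With repressor VorA bound, *lutJ* is not transcribed.
So LutJ is not produced.
Required activator LutJ is absent, so *ulmP* is not transcribed.
So UlmP is not produced.
DulR is constitutively active in this strain.
Activator DulR is present, so *purQ* is transcribed.
So PurQ is produced and active.
Palatinose is absent, so FenR is active.
With repressor FenR bound, *kosY* is not transcribed.
So KosY is not produced.
With repressor PurQ bound, *morE* is not transcribed.

OFF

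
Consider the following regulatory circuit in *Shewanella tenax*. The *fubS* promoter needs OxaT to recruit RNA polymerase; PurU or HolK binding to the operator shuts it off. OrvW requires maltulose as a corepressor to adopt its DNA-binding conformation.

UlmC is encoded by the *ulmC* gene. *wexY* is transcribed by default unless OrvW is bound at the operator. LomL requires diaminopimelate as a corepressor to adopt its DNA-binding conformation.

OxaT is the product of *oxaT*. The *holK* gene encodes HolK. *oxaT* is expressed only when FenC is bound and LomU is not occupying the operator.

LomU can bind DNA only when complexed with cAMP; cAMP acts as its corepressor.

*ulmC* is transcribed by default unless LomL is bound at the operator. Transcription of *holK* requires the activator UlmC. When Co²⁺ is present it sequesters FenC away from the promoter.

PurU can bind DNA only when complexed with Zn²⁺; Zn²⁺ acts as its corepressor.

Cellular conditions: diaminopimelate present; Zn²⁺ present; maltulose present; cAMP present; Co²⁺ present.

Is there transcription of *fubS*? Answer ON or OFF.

OFF

Co²⁺ is present, so FenC is inactive.
cAMP is present, so LomU is active.
With repressor LomU bound, *oxaT* is not transcribed.
So OxaT is not produced.
Zn²⁺ is present, so PurU is active.
Diaminopimelate is present, so LomL is active.
With repressor LomL bound, *ulmC* is not transcribed.
So UlmC is not produced.
Required activator UlmC is absent, so *holK* is not transcribed.
So HolK is not produced.
With repressor PurU bound, *fubS* is not transcribed.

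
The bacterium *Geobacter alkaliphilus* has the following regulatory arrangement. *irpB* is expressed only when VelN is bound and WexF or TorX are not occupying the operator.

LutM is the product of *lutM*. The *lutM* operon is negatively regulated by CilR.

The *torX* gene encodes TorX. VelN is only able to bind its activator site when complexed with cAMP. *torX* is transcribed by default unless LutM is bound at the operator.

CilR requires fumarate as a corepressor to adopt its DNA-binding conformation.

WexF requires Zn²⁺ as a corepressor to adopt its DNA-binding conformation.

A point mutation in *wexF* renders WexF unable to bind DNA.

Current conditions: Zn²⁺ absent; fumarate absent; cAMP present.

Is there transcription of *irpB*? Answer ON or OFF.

ON

WexF is non-functional in this strain, so it has no effect.
Fumarate is absent, so CilR is inactive.
With no repressor bound, *lutM* is transcribed.
So LutM is produced and active.
With repressor LutM bound, *torX* is not transcribed.
So TorX is not produced.
cAMP is present, so VelN is active.
No repressor is bound and VelN is active, so *irpB* is transcribed.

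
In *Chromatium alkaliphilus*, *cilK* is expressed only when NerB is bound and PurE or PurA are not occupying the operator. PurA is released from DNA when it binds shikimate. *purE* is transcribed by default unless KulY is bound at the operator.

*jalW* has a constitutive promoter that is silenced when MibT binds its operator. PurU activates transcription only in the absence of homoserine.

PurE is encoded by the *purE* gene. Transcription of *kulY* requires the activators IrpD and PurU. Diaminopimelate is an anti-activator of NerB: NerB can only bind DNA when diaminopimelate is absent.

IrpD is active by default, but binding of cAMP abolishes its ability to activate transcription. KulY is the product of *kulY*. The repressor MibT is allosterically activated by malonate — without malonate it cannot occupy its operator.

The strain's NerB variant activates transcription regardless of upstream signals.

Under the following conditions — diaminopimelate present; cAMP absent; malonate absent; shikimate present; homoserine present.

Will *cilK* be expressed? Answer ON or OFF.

OFF

cAMP is absent, so IrpD is active.
Homoserine is present, so PurU is inactive.
Required activator PurU is absent, so *kulY* is not transcribed.
So KulY is not produced.
With no repressor bound, *purE* is transcribed.
So PurE is produced and active.
Shikimate is present, so PurA is inactive.
NerB is constitutively active in this strain.
With repressor PurE bound, *cilK* is not transcribed.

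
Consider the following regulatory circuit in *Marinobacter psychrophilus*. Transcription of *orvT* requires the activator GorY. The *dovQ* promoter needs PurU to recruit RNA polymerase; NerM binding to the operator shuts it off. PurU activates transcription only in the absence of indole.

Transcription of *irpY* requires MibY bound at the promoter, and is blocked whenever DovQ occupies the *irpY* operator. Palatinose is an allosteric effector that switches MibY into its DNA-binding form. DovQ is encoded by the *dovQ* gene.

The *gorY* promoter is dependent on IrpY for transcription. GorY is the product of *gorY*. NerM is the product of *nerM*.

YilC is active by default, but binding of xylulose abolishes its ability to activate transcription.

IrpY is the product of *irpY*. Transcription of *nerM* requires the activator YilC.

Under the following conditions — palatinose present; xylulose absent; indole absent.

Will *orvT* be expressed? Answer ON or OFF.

ON

Xylulose is absent, so YilC is active.
No repressor is bound and YilC is active, so *nerM* is transcribed.
So NerM is produced and active.
Indole is absent, so PurU is active.
With repressor NerM bound, *dovQ* is not transcribed.
So DovQ is not produced.
Palatinose is present, so MibY is active.
No repressor is bound and MibY is active, so *irpY* is transcribed.
So IrpY is produced and active.
No repressor is bound and IrpY is active, so *gorY* is transcribed.
So GorY is produced and active.
No repressor is bound and GorY is active, so *orvT* is transcribed.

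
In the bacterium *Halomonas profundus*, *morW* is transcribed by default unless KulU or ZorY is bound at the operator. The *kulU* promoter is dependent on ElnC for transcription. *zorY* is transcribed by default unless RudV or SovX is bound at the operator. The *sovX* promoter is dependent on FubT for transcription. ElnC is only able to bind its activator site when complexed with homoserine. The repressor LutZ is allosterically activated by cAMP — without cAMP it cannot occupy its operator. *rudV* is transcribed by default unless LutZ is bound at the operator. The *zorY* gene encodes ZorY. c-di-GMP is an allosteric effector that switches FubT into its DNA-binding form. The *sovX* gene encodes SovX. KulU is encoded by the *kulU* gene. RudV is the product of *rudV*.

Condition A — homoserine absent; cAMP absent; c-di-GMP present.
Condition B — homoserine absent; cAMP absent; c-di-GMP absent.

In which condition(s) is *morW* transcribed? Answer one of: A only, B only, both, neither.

Condition A:
Homoserine is absent, so ElnC is inactive.
Required activator ElnC is absent, so *kulU* is not transcribed.
So KulU is not produced.
cAMP is absent, so LutZ is inactive.
With no repressor bound, *rudV* is transcribed.
So RudV is produced and active.
c-di-GMP is present, so FubT is active.
No repressor is bound and FubT is active, so *sovX* is transcribed.
So SovX is produced and active.
With repressor RudV bound, *zorY* is not transcribed.
So ZorY is not produced.
With no repressor bound, *morW* is transcribed.
→ *morW* is ON in A.
Condition B:
Homoserine is absent, so ElnC is inactive.
Required activator ElnC is absent, so *kulU* is not transcribed.
So KulU is not produced.
cAMP is absent, so LutZ is inactive.
With no repressor bound, *rudV* is transcribed.
So RudV is produced and active.
c-di-GMP is absent, so FubT is inactive.
Required activator FubT is absent, so *sovX* is not transcribed.
So SovX is not produced.
With repressor RudV bound, *zorY* is not transcribed.
So ZorY is not produced.
With no repressor bound, *morW* is transcribed.
→ *morW* is ON in B.

both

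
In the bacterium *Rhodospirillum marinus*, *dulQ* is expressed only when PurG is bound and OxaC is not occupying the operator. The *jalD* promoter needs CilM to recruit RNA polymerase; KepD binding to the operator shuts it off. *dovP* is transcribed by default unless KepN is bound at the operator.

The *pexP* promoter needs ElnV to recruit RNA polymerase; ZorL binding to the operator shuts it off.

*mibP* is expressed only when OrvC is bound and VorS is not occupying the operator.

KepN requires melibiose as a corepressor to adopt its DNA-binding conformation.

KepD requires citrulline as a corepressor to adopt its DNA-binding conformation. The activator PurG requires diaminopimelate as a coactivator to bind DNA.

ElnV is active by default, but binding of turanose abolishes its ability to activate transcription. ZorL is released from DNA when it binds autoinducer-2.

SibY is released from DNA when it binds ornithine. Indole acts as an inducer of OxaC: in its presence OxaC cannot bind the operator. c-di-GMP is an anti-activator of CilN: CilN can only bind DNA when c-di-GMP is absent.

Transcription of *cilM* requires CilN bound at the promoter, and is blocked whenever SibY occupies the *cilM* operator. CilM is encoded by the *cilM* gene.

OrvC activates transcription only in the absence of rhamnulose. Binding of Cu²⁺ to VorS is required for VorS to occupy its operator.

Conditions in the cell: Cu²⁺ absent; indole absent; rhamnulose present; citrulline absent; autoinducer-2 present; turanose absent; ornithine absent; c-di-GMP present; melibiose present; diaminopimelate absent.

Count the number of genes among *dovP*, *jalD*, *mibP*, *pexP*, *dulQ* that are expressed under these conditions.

1

Melibiose is present, so KepN is active.
With repressor KepN bound, *dovP* is not transcribed.
→ *dovP* is OFF.
Ornithine is absent, so SibY is active.
c-di-GMP is present, so CilN is inactive.
With repressor SibY bound, *cilM* is not transcribed.
So CilM is not produced.
Citrulline is absent, so KepD is inactive.
Required activator CilM is absent, so *jalD* is not transcribed.
→ *jalD* is OFF.
Rhamnulose is present, so OrvC is inactive.
Cu²⁺ is absent, so VorS is inactive.
Required activator OrvC is absent, so *mibP* is not transcribed.
→ *mibP* is OFF.
Autoinducer-2 is present, so ZorL is inactive.
Turanose is absent, so ElnV is active.
No repressor is bound and ElnV is active, so *pexP* is transcribed.
→ *pexP* is ON.
Diaminopimelate is absent, so PurG is inactive.
Indole is absent, so OxaC is active.
With repressor OxaC bound, *dulQ* is not transcribed.
→ *dulQ* is OFF.
1 of the 5 genes is transcribed.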